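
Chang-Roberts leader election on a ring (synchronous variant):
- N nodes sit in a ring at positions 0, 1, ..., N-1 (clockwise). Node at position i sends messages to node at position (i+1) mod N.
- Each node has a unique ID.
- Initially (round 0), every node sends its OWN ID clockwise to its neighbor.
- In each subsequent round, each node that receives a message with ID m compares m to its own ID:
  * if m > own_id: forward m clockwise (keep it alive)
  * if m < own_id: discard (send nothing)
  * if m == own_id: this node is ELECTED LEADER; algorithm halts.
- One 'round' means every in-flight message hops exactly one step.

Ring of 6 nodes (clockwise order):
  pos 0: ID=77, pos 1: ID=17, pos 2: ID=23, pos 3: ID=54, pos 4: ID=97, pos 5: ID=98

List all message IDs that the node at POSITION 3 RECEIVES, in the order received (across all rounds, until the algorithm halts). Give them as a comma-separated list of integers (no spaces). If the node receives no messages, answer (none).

Answer: 23,77,98

Derivation:
Round 1: pos1(id17) recv 77: fwd; pos2(id23) recv 17: drop; pos3(id54) recv 23: drop; pos4(id97) recv 54: drop; pos5(id98) recv 97: drop; pos0(id77) recv 98: fwd
Round 2: pos2(id23) recv 77: fwd; pos1(id17) recv 98: fwd
Round 3: pos3(id54) recv 77: fwd; pos2(id23) recv 98: fwd
Round 4: pos4(id97) recv 77: drop; pos3(id54) recv 98: fwd
Round 5: pos4(id97) recv 98: fwd
Round 6: pos5(id98) recv 98: ELECTED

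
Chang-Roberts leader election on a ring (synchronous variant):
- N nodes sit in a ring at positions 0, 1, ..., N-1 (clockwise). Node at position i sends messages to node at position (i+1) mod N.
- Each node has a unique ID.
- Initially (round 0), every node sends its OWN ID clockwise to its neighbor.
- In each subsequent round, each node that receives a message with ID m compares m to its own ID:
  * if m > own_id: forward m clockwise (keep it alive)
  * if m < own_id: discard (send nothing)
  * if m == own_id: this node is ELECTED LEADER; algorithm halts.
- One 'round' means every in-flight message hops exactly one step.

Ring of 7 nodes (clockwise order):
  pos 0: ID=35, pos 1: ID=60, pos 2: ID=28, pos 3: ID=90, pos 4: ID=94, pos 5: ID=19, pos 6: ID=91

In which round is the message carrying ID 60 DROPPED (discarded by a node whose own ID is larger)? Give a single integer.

Round 1: pos1(id60) recv 35: drop; pos2(id28) recv 60: fwd; pos3(id90) recv 28: drop; pos4(id94) recv 90: drop; pos5(id19) recv 94: fwd; pos6(id91) recv 19: drop; pos0(id35) recv 91: fwd
Round 2: pos3(id90) recv 60: drop; pos6(id91) recv 94: fwd; pos1(id60) recv 91: fwd
Round 3: pos0(id35) recv 94: fwd; pos2(id28) recv 91: fwd
Round 4: pos1(id60) recv 94: fwd; pos3(id90) recv 91: fwd
Round 5: pos2(id28) recv 94: fwd; pos4(id94) recv 91: drop
Round 6: pos3(id90) recv 94: fwd
Round 7: pos4(id94) recv 94: ELECTED
Message ID 60 originates at pos 1; dropped at pos 3 in round 2

Answer: 2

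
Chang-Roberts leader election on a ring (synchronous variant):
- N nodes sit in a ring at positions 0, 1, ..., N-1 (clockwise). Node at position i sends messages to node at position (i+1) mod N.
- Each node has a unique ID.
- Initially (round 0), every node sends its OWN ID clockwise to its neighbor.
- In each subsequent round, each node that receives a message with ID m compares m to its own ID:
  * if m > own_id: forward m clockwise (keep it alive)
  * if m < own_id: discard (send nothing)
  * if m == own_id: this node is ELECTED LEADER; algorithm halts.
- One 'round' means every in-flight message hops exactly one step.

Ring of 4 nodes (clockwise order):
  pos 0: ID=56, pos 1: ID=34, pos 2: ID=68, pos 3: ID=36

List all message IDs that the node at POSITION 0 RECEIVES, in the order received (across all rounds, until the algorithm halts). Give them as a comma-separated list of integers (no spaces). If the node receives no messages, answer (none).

Answer: 36,68

Derivation:
Round 1: pos1(id34) recv 56: fwd; pos2(id68) recv 34: drop; pos3(id36) recv 68: fwd; pos0(id56) recv 36: drop
Round 2: pos2(id68) recv 56: drop; pos0(id56) recv 68: fwd
Round 3: pos1(id34) recv 68: fwd
Round 4: pos2(id68) recv 68: ELECTED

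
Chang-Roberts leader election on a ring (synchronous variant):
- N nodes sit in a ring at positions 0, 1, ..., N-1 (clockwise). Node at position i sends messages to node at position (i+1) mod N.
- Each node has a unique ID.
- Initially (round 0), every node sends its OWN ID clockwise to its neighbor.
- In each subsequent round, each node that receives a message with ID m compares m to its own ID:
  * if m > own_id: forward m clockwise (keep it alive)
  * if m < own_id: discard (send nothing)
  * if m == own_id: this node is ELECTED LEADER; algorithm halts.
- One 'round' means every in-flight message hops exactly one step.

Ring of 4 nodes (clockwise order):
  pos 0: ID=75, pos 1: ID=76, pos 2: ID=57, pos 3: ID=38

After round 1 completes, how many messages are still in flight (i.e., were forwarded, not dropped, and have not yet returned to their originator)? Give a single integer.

Round 1: pos1(id76) recv 75: drop; pos2(id57) recv 76: fwd; pos3(id38) recv 57: fwd; pos0(id75) recv 38: drop
After round 1: 2 messages still in flight

Answer: 2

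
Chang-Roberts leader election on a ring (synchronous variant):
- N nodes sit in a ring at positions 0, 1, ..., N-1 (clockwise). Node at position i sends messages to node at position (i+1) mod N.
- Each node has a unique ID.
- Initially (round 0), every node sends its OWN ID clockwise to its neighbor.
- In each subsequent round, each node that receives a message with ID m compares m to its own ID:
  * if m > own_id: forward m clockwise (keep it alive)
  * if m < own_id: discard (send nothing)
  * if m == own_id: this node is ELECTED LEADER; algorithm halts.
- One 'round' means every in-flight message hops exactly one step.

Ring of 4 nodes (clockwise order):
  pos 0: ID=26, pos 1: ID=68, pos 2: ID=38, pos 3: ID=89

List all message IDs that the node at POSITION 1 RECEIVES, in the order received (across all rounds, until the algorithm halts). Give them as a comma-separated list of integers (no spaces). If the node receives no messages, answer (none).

Answer: 26,89

Derivation:
Round 1: pos1(id68) recv 26: drop; pos2(id38) recv 68: fwd; pos3(id89) recv 38: drop; pos0(id26) recv 89: fwd
Round 2: pos3(id89) recv 68: drop; pos1(id68) recv 89: fwd
Round 3: pos2(id38) recv 89: fwd
Round 4: pos3(id89) recv 89: ELECTED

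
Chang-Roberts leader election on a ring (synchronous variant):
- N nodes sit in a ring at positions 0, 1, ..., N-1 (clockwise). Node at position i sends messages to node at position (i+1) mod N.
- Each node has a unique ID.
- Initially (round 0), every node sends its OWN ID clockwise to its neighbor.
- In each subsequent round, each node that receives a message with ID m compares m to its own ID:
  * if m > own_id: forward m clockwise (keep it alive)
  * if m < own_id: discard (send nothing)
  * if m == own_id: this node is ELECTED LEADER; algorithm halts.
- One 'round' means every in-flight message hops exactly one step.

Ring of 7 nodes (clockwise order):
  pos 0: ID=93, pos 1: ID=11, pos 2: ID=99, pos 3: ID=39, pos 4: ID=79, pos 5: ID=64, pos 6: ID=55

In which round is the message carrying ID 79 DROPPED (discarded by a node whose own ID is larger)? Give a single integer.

Answer: 3

Derivation:
Round 1: pos1(id11) recv 93: fwd; pos2(id99) recv 11: drop; pos3(id39) recv 99: fwd; pos4(id79) recv 39: drop; pos5(id64) recv 79: fwd; pos6(id55) recv 64: fwd; pos0(id93) recv 55: drop
Round 2: pos2(id99) recv 93: drop; pos4(id79) recv 99: fwd; pos6(id55) recv 79: fwd; pos0(id93) recv 64: drop
Round 3: pos5(id64) recv 99: fwd; pos0(id93) recv 79: drop
Round 4: pos6(id55) recv 99: fwd
Round 5: pos0(id93) recv 99: fwd
Round 6: pos1(id11) recv 99: fwd
Round 7: pos2(id99) recv 99: ELECTED
Message ID 79 originates at pos 4; dropped at pos 0 in round 3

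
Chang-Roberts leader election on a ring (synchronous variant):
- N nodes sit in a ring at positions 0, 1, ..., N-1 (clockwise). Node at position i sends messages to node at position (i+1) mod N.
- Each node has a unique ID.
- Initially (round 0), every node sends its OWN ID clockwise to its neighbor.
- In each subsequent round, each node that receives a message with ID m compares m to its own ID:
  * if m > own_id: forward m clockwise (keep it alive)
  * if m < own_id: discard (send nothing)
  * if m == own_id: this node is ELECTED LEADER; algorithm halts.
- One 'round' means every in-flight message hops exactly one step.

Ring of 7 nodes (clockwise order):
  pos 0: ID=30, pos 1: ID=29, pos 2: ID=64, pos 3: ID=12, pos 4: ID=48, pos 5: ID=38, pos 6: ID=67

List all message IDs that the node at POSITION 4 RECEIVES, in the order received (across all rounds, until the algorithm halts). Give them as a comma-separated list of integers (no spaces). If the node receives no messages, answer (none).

Round 1: pos1(id29) recv 30: fwd; pos2(id64) recv 29: drop; pos3(id12) recv 64: fwd; pos4(id48) recv 12: drop; pos5(id38) recv 48: fwd; pos6(id67) recv 38: drop; pos0(id30) recv 67: fwd
Round 2: pos2(id64) recv 30: drop; pos4(id48) recv 64: fwd; pos6(id67) recv 48: drop; pos1(id29) recv 67: fwd
Round 3: pos5(id38) recv 64: fwd; pos2(id64) recv 67: fwd
Round 4: pos6(id67) recv 64: drop; pos3(id12) recv 67: fwd
Round 5: pos4(id48) recv 67: fwd
Round 6: pos5(id38) recv 67: fwd
Round 7: pos6(id67) recv 67: ELECTED

Answer: 12,64,67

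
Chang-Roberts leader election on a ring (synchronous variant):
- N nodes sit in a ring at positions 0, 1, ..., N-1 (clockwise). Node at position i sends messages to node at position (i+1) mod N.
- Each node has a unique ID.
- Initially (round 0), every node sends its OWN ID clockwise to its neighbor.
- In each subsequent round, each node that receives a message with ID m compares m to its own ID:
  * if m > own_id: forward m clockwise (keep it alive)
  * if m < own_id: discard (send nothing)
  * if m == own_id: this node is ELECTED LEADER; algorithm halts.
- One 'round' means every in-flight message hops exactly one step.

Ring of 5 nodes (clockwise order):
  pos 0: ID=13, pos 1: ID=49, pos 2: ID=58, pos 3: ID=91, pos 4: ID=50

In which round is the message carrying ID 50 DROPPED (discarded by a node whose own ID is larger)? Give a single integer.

Round 1: pos1(id49) recv 13: drop; pos2(id58) recv 49: drop; pos3(id91) recv 58: drop; pos4(id50) recv 91: fwd; pos0(id13) recv 50: fwd
Round 2: pos0(id13) recv 91: fwd; pos1(id49) recv 50: fwd
Round 3: pos1(id49) recv 91: fwd; pos2(id58) recv 50: drop
Round 4: pos2(id58) recv 91: fwd
Round 5: pos3(id91) recv 91: ELECTED
Message ID 50 originates at pos 4; dropped at pos 2 in round 3

Answer: 3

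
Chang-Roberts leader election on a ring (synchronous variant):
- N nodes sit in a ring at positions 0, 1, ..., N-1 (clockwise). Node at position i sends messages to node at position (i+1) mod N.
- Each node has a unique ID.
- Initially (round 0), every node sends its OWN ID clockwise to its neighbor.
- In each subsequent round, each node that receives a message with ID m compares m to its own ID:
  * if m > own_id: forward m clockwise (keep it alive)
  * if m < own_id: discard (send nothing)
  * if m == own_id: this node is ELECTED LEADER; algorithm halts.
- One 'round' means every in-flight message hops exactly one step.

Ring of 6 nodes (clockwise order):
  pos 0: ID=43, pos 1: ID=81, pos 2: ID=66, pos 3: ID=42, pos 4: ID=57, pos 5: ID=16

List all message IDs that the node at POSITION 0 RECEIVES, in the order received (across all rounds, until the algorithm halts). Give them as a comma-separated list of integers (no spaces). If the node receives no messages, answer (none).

Round 1: pos1(id81) recv 43: drop; pos2(id66) recv 81: fwd; pos3(id42) recv 66: fwd; pos4(id57) recv 42: drop; pos5(id16) recv 57: fwd; pos0(id43) recv 16: drop
Round 2: pos3(id42) recv 81: fwd; pos4(id57) recv 66: fwd; pos0(id43) recv 57: fwd
Round 3: pos4(id57) recv 81: fwd; pos5(id16) recv 66: fwd; pos1(id81) recv 57: drop
Round 4: pos5(id16) recv 81: fwd; pos0(id43) recv 66: fwd
Round 5: pos0(id43) recv 81: fwd; pos1(id81) recv 66: drop
Round 6: pos1(id81) recv 81: ELECTED

Answer: 16,57,66,81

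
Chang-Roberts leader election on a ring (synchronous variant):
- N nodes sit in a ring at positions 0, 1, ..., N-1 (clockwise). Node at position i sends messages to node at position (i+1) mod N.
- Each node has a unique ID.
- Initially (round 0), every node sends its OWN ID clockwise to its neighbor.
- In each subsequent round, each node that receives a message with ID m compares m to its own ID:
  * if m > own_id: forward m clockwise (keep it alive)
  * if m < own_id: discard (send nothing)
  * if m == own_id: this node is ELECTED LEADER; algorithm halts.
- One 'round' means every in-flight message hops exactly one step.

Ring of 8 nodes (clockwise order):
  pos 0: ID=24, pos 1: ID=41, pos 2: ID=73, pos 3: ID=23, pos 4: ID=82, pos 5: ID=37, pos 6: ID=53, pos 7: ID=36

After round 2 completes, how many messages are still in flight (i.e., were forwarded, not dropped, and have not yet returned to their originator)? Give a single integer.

Round 1: pos1(id41) recv 24: drop; pos2(id73) recv 41: drop; pos3(id23) recv 73: fwd; pos4(id82) recv 23: drop; pos5(id37) recv 82: fwd; pos6(id53) recv 37: drop; pos7(id36) recv 53: fwd; pos0(id24) recv 36: fwd
Round 2: pos4(id82) recv 73: drop; pos6(id53) recv 82: fwd; pos0(id24) recv 53: fwd; pos1(id41) recv 36: drop
After round 2: 2 messages still in flight

Answer: 2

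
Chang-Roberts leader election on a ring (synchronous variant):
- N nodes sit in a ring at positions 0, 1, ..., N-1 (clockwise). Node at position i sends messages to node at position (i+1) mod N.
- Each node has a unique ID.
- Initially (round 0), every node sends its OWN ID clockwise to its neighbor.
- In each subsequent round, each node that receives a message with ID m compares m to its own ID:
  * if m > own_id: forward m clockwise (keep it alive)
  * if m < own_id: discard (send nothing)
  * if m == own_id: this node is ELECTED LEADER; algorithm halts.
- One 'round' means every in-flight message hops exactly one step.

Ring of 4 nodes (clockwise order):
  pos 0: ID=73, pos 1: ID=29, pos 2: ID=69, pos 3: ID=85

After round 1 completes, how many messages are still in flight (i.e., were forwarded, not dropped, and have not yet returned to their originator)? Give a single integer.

Round 1: pos1(id29) recv 73: fwd; pos2(id69) recv 29: drop; pos3(id85) recv 69: drop; pos0(id73) recv 85: fwd
After round 1: 2 messages still in flight

Answer: 2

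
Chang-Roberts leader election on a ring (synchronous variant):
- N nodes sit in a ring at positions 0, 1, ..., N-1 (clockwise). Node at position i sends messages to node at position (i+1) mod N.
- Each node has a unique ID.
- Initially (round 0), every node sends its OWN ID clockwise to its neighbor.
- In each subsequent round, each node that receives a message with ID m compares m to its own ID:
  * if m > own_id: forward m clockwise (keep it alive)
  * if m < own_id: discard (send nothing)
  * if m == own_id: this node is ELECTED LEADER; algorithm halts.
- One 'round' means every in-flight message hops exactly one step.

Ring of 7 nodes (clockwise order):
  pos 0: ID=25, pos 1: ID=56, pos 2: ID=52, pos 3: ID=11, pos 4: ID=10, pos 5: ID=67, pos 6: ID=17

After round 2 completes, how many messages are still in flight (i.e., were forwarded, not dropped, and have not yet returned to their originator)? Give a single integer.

Answer: 3

Derivation:
Round 1: pos1(id56) recv 25: drop; pos2(id52) recv 56: fwd; pos3(id11) recv 52: fwd; pos4(id10) recv 11: fwd; pos5(id67) recv 10: drop; pos6(id17) recv 67: fwd; pos0(id25) recv 17: drop
Round 2: pos3(id11) recv 56: fwd; pos4(id10) recv 52: fwd; pos5(id67) recv 11: drop; pos0(id25) recv 67: fwd
After round 2: 3 messages still in flight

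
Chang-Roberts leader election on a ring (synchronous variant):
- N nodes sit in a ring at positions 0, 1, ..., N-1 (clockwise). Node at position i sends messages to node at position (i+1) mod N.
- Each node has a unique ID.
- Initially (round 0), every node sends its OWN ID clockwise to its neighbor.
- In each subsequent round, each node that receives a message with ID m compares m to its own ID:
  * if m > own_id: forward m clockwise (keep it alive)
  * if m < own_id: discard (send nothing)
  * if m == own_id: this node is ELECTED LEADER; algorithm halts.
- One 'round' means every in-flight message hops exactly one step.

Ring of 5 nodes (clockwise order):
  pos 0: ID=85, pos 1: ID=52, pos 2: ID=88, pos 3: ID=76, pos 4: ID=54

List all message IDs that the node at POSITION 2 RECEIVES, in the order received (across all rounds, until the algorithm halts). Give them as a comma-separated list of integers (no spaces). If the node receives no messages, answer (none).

Answer: 52,85,88

Derivation:
Round 1: pos1(id52) recv 85: fwd; pos2(id88) recv 52: drop; pos3(id76) recv 88: fwd; pos4(id54) recv 76: fwd; pos0(id85) recv 54: drop
Round 2: pos2(id88) recv 85: drop; pos4(id54) recv 88: fwd; pos0(id85) recv 76: drop
Round 3: pos0(id85) recv 88: fwd
Round 4: pos1(id52) recv 88: fwd
Round 5: pos2(id88) recv 88: ELECTED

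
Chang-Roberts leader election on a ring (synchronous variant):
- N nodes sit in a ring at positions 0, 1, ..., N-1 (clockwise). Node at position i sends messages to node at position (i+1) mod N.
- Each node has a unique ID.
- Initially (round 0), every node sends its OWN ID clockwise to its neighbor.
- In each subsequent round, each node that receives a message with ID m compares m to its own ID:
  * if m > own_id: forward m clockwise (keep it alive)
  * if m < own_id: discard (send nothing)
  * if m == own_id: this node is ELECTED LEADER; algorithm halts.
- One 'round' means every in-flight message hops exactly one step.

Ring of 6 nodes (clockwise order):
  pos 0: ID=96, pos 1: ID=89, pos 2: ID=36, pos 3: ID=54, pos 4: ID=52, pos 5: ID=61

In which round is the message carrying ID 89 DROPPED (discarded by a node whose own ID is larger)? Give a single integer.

Round 1: pos1(id89) recv 96: fwd; pos2(id36) recv 89: fwd; pos3(id54) recv 36: drop; pos4(id52) recv 54: fwd; pos5(id61) recv 52: drop; pos0(id96) recv 61: drop
Round 2: pos2(id36) recv 96: fwd; pos3(id54) recv 89: fwd; pos5(id61) recv 54: drop
Round 3: pos3(id54) recv 96: fwd; pos4(id52) recv 89: fwd
Round 4: pos4(id52) recv 96: fwd; pos5(id61) recv 89: fwd
Round 5: pos5(id61) recv 96: fwd; pos0(id96) recv 89: drop
Round 6: pos0(id96) recv 96: ELECTED
Message ID 89 originates at pos 1; dropped at pos 0 in round 5

Answer: 5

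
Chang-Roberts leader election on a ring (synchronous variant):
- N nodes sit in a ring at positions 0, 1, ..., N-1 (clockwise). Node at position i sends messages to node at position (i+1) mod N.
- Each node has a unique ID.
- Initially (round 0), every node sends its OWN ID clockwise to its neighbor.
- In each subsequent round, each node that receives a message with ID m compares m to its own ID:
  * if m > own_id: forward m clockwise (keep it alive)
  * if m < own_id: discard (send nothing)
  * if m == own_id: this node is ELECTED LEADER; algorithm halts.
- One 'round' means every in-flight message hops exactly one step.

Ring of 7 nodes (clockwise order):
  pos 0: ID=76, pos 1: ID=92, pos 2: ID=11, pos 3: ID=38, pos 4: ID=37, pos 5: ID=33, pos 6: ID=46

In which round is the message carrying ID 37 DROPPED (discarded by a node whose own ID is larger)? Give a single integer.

Answer: 2

Derivation:
Round 1: pos1(id92) recv 76: drop; pos2(id11) recv 92: fwd; pos3(id38) recv 11: drop; pos4(id37) recv 38: fwd; pos5(id33) recv 37: fwd; pos6(id46) recv 33: drop; pos0(id76) recv 46: drop
Round 2: pos3(id38) recv 92: fwd; pos5(id33) recv 38: fwd; pos6(id46) recv 37: drop
Round 3: pos4(id37) recv 92: fwd; pos6(id46) recv 38: drop
Round 4: pos5(id33) recv 92: fwd
Round 5: pos6(id46) recv 92: fwd
Round 6: pos0(id76) recv 92: fwd
Round 7: pos1(id92) recv 92: ELECTED
Message ID 37 originates at pos 4; dropped at pos 6 in round 2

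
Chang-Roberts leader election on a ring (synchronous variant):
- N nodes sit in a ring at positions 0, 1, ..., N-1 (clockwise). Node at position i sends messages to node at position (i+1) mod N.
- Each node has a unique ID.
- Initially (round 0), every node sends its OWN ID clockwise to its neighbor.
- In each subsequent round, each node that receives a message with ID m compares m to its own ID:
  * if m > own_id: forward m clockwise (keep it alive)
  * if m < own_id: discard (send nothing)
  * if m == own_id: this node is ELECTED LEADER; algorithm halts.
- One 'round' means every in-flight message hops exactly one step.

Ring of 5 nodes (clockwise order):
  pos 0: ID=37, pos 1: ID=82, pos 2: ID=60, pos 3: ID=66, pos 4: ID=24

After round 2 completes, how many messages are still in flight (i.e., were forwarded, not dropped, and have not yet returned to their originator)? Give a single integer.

Answer: 2

Derivation:
Round 1: pos1(id82) recv 37: drop; pos2(id60) recv 82: fwd; pos3(id66) recv 60: drop; pos4(id24) recv 66: fwd; pos0(id37) recv 24: drop
Round 2: pos3(id66) recv 82: fwd; pos0(id37) recv 66: fwd
After round 2: 2 messages still in flight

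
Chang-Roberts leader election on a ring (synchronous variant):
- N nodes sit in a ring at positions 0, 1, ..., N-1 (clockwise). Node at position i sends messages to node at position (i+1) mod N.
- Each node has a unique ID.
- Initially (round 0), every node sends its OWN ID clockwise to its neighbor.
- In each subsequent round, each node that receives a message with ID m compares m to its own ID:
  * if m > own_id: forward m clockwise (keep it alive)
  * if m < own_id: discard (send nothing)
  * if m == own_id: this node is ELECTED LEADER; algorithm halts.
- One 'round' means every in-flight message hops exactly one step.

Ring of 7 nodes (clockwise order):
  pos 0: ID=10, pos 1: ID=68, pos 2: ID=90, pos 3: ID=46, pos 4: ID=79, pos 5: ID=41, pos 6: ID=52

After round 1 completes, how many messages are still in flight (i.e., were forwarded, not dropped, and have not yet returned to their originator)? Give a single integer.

Round 1: pos1(id68) recv 10: drop; pos2(id90) recv 68: drop; pos3(id46) recv 90: fwd; pos4(id79) recv 46: drop; pos5(id41) recv 79: fwd; pos6(id52) recv 41: drop; pos0(id10) recv 52: fwd
After round 1: 3 messages still in flight

Answer: 3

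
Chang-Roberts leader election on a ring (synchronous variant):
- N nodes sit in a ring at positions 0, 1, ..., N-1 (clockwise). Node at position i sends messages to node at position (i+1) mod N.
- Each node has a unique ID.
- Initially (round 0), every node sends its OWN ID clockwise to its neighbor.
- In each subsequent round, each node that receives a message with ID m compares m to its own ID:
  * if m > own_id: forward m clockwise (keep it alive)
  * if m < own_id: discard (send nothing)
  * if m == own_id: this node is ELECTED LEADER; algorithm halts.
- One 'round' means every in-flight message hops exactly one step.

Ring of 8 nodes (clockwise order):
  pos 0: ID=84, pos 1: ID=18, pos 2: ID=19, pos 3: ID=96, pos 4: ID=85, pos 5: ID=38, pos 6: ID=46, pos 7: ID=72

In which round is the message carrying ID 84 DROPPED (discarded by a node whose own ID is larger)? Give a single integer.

Round 1: pos1(id18) recv 84: fwd; pos2(id19) recv 18: drop; pos3(id96) recv 19: drop; pos4(id85) recv 96: fwd; pos5(id38) recv 85: fwd; pos6(id46) recv 38: drop; pos7(id72) recv 46: drop; pos0(id84) recv 72: drop
Round 2: pos2(id19) recv 84: fwd; pos5(id38) recv 96: fwd; pos6(id46) recv 85: fwd
Round 3: pos3(id96) recv 84: drop; pos6(id46) recv 96: fwd; pos7(id72) recv 85: fwd
Round 4: pos7(id72) recv 96: fwd; pos0(id84) recv 85: fwd
Round 5: pos0(id84) recv 96: fwd; pos1(id18) recv 85: fwd
Round 6: pos1(id18) recv 96: fwd; pos2(id19) recv 85: fwd
Round 7: pos2(id19) recv 96: fwd; pos3(id96) recv 85: drop
Round 8: pos3(id96) recv 96: ELECTED
Message ID 84 originates at pos 0; dropped at pos 3 in round 3

Answer: 3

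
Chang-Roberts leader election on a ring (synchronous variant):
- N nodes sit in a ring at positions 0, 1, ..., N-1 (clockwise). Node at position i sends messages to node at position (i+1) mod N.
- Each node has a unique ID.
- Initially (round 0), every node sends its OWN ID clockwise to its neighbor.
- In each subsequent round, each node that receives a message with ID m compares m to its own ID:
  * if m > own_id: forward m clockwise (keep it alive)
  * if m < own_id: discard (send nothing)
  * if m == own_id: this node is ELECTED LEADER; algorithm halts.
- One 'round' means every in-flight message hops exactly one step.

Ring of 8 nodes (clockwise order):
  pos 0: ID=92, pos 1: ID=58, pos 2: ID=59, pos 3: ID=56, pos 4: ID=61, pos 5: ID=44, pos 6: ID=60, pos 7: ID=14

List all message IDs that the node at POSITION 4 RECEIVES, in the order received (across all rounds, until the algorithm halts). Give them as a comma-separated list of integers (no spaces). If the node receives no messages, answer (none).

Answer: 56,59,92

Derivation:
Round 1: pos1(id58) recv 92: fwd; pos2(id59) recv 58: drop; pos3(id56) recv 59: fwd; pos4(id61) recv 56: drop; pos5(id44) recv 61: fwd; pos6(id60) recv 44: drop; pos7(id14) recv 60: fwd; pos0(id92) recv 14: drop
Round 2: pos2(id59) recv 92: fwd; pos4(id61) recv 59: drop; pos6(id60) recv 61: fwd; pos0(id92) recv 60: drop
Round 3: pos3(id56) recv 92: fwd; pos7(id14) recv 61: fwd
Round 4: pos4(id61) recv 92: fwd; pos0(id92) recv 61: drop
Round 5: pos5(id44) recv 92: fwd
Round 6: pos6(id60) recv 92: fwd
Round 7: pos7(id14) recv 92: fwd
Round 8: pos0(id92) recv 92: ELECTED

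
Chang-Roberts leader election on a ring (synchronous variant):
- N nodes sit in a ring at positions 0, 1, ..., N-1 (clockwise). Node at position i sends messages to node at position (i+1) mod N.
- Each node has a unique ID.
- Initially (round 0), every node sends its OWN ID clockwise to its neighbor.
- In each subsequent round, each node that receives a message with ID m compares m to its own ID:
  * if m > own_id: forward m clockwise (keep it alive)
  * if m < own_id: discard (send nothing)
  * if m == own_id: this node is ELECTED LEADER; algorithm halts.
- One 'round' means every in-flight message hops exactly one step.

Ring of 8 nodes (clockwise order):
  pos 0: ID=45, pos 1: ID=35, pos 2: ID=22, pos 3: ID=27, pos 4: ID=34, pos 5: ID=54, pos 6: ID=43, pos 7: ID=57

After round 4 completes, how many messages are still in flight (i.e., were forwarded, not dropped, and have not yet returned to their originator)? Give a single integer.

Round 1: pos1(id35) recv 45: fwd; pos2(id22) recv 35: fwd; pos3(id27) recv 22: drop; pos4(id34) recv 27: drop; pos5(id54) recv 34: drop; pos6(id43) recv 54: fwd; pos7(id57) recv 43: drop; pos0(id45) recv 57: fwd
Round 2: pos2(id22) recv 45: fwd; pos3(id27) recv 35: fwd; pos7(id57) recv 54: drop; pos1(id35) recv 57: fwd
Round 3: pos3(id27) recv 45: fwd; pos4(id34) recv 35: fwd; pos2(id22) recv 57: fwd
Round 4: pos4(id34) recv 45: fwd; pos5(id54) recv 35: drop; pos3(id27) recv 57: fwd
After round 4: 2 messages still in flight

Answer: 2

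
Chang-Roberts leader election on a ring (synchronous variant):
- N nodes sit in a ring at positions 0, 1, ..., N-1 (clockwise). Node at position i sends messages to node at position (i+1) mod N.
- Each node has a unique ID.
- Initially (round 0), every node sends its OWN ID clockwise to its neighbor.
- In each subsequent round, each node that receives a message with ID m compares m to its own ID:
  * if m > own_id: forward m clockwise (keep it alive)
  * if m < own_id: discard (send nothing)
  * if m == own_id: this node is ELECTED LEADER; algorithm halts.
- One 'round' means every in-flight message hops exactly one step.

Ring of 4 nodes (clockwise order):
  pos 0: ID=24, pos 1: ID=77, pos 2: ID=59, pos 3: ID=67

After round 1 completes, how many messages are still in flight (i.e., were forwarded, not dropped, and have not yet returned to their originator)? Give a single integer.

Round 1: pos1(id77) recv 24: drop; pos2(id59) recv 77: fwd; pos3(id67) recv 59: drop; pos0(id24) recv 67: fwd
After round 1: 2 messages still in flight

Answer: 2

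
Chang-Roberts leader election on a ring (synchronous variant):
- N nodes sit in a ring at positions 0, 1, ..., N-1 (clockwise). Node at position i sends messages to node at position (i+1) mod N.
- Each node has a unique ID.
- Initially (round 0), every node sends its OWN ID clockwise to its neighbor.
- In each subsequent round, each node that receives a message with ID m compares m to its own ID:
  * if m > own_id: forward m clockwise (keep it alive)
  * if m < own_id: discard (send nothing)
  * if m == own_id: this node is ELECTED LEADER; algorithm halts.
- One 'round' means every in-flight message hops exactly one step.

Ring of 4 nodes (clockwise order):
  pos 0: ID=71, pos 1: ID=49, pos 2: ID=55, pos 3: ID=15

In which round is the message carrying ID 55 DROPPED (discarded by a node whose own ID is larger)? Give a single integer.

Answer: 2

Derivation:
Round 1: pos1(id49) recv 71: fwd; pos2(id55) recv 49: drop; pos3(id15) recv 55: fwd; pos0(id71) recv 15: drop
Round 2: pos2(id55) recv 71: fwd; pos0(id71) recv 55: drop
Round 3: pos3(id15) recv 71: fwd
Round 4: pos0(id71) recv 71: ELECTED
Message ID 55 originates at pos 2; dropped at pos 0 in round 2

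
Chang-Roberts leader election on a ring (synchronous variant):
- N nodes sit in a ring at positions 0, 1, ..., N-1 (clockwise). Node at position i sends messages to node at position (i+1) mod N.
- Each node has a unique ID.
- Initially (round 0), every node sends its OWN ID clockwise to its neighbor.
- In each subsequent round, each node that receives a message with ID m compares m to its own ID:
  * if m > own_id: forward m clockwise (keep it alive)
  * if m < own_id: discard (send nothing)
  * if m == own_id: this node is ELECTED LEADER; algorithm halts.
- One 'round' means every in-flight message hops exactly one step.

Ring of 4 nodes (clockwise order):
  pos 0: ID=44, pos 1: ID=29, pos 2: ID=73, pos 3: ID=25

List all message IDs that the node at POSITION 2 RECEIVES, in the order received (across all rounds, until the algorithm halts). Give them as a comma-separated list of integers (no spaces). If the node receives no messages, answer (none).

Round 1: pos1(id29) recv 44: fwd; pos2(id73) recv 29: drop; pos3(id25) recv 73: fwd; pos0(id44) recv 25: drop
Round 2: pos2(id73) recv 44: drop; pos0(id44) recv 73: fwd
Round 3: pos1(id29) recv 73: fwd
Round 4: pos2(id73) recv 73: ELECTED

Answer: 29,44,73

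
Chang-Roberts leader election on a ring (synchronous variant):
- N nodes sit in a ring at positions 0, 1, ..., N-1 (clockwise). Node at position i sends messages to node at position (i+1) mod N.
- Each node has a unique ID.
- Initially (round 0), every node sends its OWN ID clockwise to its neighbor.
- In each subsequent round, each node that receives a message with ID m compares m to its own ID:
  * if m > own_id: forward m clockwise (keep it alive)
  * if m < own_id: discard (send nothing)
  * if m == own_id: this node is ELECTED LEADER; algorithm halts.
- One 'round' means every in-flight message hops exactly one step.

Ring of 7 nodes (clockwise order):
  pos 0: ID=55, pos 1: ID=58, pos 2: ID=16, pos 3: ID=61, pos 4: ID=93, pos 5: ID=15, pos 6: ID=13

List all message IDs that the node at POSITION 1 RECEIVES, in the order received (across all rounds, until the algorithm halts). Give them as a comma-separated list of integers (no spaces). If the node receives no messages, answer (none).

Round 1: pos1(id58) recv 55: drop; pos2(id16) recv 58: fwd; pos3(id61) recv 16: drop; pos4(id93) recv 61: drop; pos5(id15) recv 93: fwd; pos6(id13) recv 15: fwd; pos0(id55) recv 13: drop
Round 2: pos3(id61) recv 58: drop; pos6(id13) recv 93: fwd; pos0(id55) recv 15: drop
Round 3: pos0(id55) recv 93: fwd
Round 4: pos1(id58) recv 93: fwd
Round 5: pos2(id16) recv 93: fwd
Round 6: pos3(id61) recv 93: fwd
Round 7: pos4(id93) recv 93: ELECTED

Answer: 55,93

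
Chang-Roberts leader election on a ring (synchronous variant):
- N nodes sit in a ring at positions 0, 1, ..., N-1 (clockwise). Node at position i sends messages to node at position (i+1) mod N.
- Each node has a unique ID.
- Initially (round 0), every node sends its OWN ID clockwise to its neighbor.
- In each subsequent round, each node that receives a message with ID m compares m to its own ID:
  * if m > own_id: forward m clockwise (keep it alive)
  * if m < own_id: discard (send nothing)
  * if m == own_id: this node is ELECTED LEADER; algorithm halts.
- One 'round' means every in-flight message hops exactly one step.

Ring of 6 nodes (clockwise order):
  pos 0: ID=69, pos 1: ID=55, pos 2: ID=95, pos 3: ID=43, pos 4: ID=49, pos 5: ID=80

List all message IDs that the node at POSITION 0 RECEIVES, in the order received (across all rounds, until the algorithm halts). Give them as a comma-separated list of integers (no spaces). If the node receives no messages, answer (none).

Round 1: pos1(id55) recv 69: fwd; pos2(id95) recv 55: drop; pos3(id43) recv 95: fwd; pos4(id49) recv 43: drop; pos5(id80) recv 49: drop; pos0(id69) recv 80: fwd
Round 2: pos2(id95) recv 69: drop; pos4(id49) recv 95: fwd; pos1(id55) recv 80: fwd
Round 3: pos5(id80) recv 95: fwd; pos2(id95) recv 80: drop
Round 4: pos0(id69) recv 95: fwd
Round 5: pos1(id55) recv 95: fwd
Round 6: pos2(id95) recv 95: ELECTED

Answer: 80,95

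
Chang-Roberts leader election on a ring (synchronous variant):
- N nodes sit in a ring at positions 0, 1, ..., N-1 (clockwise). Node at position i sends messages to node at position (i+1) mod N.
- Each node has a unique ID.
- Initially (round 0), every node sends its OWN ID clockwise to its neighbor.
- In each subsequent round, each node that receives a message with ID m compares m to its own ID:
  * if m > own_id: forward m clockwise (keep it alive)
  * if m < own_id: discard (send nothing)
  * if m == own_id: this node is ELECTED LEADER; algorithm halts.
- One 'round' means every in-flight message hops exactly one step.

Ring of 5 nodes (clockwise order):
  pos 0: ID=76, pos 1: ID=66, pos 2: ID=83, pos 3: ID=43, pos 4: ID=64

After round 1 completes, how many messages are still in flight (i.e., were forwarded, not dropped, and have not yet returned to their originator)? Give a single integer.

Answer: 2

Derivation:
Round 1: pos1(id66) recv 76: fwd; pos2(id83) recv 66: drop; pos3(id43) recv 83: fwd; pos4(id64) recv 43: drop; pos0(id76) recv 64: drop
After round 1: 2 messages still in flight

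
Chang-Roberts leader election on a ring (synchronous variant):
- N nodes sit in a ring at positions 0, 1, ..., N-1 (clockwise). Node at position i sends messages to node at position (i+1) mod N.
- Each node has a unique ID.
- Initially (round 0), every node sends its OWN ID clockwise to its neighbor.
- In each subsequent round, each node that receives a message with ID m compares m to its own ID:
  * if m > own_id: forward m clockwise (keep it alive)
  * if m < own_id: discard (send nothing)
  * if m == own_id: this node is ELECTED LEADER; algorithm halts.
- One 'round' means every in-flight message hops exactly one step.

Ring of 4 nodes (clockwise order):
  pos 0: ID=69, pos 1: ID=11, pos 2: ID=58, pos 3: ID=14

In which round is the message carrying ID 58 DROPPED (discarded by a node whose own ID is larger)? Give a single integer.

Round 1: pos1(id11) recv 69: fwd; pos2(id58) recv 11: drop; pos3(id14) recv 58: fwd; pos0(id69) recv 14: drop
Round 2: pos2(id58) recv 69: fwd; pos0(id69) recv 58: drop
Round 3: pos3(id14) recv 69: fwd
Round 4: pos0(id69) recv 69: ELECTED
Message ID 58 originates at pos 2; dropped at pos 0 in round 2

Answer: 2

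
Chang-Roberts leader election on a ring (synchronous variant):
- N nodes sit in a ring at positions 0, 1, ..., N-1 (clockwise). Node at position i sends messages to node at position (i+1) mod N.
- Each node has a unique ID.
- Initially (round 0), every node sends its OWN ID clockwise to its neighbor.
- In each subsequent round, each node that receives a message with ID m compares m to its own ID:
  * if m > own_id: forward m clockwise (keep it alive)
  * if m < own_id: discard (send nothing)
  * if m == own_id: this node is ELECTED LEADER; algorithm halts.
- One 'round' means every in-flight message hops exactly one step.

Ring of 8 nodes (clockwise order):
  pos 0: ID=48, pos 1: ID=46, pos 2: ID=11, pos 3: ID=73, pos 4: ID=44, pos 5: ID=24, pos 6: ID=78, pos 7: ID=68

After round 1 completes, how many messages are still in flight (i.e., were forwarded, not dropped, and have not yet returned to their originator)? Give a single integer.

Round 1: pos1(id46) recv 48: fwd; pos2(id11) recv 46: fwd; pos3(id73) recv 11: drop; pos4(id44) recv 73: fwd; pos5(id24) recv 44: fwd; pos6(id78) recv 24: drop; pos7(id68) recv 78: fwd; pos0(id48) recv 68: fwd
After round 1: 6 messages still in flight

Answer: 6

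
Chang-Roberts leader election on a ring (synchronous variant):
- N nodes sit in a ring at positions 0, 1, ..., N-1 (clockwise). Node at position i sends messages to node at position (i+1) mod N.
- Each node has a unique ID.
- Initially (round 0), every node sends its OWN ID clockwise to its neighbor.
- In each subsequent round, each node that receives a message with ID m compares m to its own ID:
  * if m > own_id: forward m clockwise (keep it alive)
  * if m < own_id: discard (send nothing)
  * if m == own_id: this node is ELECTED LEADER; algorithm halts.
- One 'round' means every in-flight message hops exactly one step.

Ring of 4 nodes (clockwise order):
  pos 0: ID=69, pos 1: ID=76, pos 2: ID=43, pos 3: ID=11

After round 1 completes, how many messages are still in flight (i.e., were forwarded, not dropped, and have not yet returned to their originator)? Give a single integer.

Answer: 2

Derivation:
Round 1: pos1(id76) recv 69: drop; pos2(id43) recv 76: fwd; pos3(id11) recv 43: fwd; pos0(id69) recv 11: drop
After round 1: 2 messages still in flight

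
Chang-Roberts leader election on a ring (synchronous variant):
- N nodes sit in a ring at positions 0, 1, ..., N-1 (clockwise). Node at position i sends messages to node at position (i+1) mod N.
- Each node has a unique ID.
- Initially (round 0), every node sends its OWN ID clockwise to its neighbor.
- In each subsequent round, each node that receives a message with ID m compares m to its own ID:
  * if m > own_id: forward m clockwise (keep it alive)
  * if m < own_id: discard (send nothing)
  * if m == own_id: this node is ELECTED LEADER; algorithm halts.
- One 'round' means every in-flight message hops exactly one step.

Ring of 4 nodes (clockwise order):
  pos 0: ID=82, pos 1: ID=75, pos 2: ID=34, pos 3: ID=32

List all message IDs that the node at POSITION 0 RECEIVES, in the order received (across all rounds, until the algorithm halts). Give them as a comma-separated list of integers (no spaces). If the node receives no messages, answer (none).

Round 1: pos1(id75) recv 82: fwd; pos2(id34) recv 75: fwd; pos3(id32) recv 34: fwd; pos0(id82) recv 32: drop
Round 2: pos2(id34) recv 82: fwd; pos3(id32) recv 75: fwd; pos0(id82) recv 34: drop
Round 3: pos3(id32) recv 82: fwd; pos0(id82) recv 75: drop
Round 4: pos0(id82) recv 82: ELECTED

Answer: 32,34,75,82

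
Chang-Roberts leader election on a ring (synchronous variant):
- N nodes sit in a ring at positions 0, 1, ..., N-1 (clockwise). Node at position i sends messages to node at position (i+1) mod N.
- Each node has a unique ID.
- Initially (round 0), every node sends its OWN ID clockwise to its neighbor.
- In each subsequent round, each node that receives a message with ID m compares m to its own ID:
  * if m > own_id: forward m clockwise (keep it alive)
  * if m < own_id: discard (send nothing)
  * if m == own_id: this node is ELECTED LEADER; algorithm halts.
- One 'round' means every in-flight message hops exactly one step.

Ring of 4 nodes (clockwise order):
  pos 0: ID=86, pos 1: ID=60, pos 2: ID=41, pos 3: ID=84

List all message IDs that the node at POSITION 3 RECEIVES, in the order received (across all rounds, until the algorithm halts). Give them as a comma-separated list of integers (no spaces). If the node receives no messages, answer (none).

Round 1: pos1(id60) recv 86: fwd; pos2(id41) recv 60: fwd; pos3(id84) recv 41: drop; pos0(id86) recv 84: drop
Round 2: pos2(id41) recv 86: fwd; pos3(id84) recv 60: drop
Round 3: pos3(id84) recv 86: fwd
Round 4: pos0(id86) recv 86: ELECTED

Answer: 41,60,86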